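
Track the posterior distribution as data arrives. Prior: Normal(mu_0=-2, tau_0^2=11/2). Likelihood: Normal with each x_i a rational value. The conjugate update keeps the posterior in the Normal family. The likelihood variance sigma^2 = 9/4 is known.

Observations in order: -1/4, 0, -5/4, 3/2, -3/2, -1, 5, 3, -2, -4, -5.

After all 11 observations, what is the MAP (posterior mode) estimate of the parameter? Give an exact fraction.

obs 1: x=-1/4 → posterior Normal(-47/62, 99/62)
obs 2: x=0 → posterior Normal(-47/106, 99/106)
obs 3: x=-5/4 → posterior Normal(-17/25, 33/50)
obs 4: x=3/2 → posterior Normal(-18/97, 99/194)
obs 5: x=-3/2 → posterior Normal(-3/7, 99/238)
obs 6: x=-1 → posterior Normal(-73/141, 33/94)
obs 7: x=5 → posterior Normal(37/163, 99/326)
obs 8: x=3 → posterior Normal(103/185, 99/370)
obs 9: x=-2 → posterior Normal(59/207, 11/46)
obs 10: x=-4 → posterior Normal(-29/229, 99/458)
obs 11: x=-5 → posterior Normal(-139/251, 99/502)

-139/251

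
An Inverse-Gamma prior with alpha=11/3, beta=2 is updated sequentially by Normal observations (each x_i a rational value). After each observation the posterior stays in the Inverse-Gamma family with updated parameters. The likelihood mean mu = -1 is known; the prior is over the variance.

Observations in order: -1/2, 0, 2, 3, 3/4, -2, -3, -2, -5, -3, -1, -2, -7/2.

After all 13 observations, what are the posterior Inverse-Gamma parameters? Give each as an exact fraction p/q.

obs 1: x=-1/2 → posterior Inverse-Gamma(25/6, 17/8)
obs 2: x=0 → posterior Inverse-Gamma(14/3, 21/8)
obs 3: x=2 → posterior Inverse-Gamma(31/6, 57/8)
obs 4: x=3 → posterior Inverse-Gamma(17/3, 121/8)
obs 5: x=3/4 → posterior Inverse-Gamma(37/6, 533/32)
obs 6: x=-2 → posterior Inverse-Gamma(20/3, 549/32)
obs 7: x=-3 → posterior Inverse-Gamma(43/6, 613/32)
obs 8: x=-2 → posterior Inverse-Gamma(23/3, 629/32)
obs 9: x=-5 → posterior Inverse-Gamma(49/6, 885/32)
obs 10: x=-3 → posterior Inverse-Gamma(26/3, 949/32)
obs 11: x=-1 → posterior Inverse-Gamma(55/6, 949/32)
obs 12: x=-2 → posterior Inverse-Gamma(29/3, 965/32)
obs 13: x=-7/2 → posterior Inverse-Gamma(61/6, 1065/32)

alpha=61/6, beta=1065/32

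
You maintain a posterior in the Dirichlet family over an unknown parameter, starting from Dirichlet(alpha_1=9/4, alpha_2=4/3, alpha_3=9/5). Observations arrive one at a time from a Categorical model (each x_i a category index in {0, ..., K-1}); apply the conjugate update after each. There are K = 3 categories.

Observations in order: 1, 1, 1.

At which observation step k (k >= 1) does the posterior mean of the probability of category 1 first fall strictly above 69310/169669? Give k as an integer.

k = 2

obs 1: x=1 → posterior Dirichlet(9/4, 7/3, 9/5)
obs 2: x=1 → posterior Dirichlet(9/4, 10/3, 9/5)
obs 3: x=1 → posterior Dirichlet(9/4, 13/3, 9/5)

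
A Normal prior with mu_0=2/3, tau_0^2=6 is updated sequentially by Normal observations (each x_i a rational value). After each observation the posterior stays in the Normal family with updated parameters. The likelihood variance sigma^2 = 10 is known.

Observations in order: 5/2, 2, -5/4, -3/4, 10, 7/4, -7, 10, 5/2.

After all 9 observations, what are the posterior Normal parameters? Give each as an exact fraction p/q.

obs 1: x=5/2 → posterior Normal(65/48, 15/4)
obs 2: x=2 → posterior Normal(101/66, 30/11)
obs 3: x=-5/4 → posterior Normal(157/168, 15/7)
obs 4: x=-3/4 → posterior Normal(65/102, 30/17)
obs 5: x=10 → posterior Normal(49/24, 3/2)
obs 6: x=7/4 → posterior Normal(553/276, 30/23)
obs 7: x=-7 → posterior Normal(301/312, 15/13)
obs 8: x=10 → posterior Normal(661/348, 30/29)
obs 9: x=5/2 → posterior Normal(751/384, 15/16)

mu_0=751/384, tau_0^2=15/16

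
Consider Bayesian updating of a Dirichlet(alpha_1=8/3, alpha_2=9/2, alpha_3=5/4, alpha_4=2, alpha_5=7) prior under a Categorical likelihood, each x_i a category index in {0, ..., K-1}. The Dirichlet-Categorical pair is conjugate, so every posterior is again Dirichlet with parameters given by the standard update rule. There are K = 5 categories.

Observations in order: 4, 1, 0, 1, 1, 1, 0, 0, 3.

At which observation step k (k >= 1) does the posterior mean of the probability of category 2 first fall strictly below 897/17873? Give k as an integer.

k = 8

obs 1: x=4 → posterior Dirichlet(8/3, 9/2, 5/4, 2, 8)
obs 2: x=1 → posterior Dirichlet(8/3, 11/2, 5/4, 2, 8)
obs 3: x=0 → posterior Dirichlet(11/3, 11/2, 5/4, 2, 8)
obs 4: x=1 → posterior Dirichlet(11/3, 13/2, 5/4, 2, 8)
obs 5: x=1 → posterior Dirichlet(11/3, 15/2, 5/4, 2, 8)
obs 6: x=1 → posterior Dirichlet(11/3, 17/2, 5/4, 2, 8)
obs 7: x=0 → posterior Dirichlet(14/3, 17/2, 5/4, 2, 8)
obs 8: x=0 → posterior Dirichlet(17/3, 17/2, 5/4, 2, 8)
obs 9: x=3 → posterior Dirichlet(17/3, 17/2, 5/4, 3, 8)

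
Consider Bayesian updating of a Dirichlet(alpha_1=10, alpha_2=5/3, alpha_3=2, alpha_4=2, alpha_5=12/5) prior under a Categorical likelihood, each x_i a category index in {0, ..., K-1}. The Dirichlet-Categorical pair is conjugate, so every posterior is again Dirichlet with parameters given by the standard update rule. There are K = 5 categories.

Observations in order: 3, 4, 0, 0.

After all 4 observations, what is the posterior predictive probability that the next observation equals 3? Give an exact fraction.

obs 1: x=3 → posterior Dirichlet(10, 5/3, 2, 3, 12/5)
obs 2: x=4 → posterior Dirichlet(10, 5/3, 2, 3, 17/5)
obs 3: x=0 → posterior Dirichlet(11, 5/3, 2, 3, 17/5)
obs 4: x=0 → posterior Dirichlet(12, 5/3, 2, 3, 17/5)

45/331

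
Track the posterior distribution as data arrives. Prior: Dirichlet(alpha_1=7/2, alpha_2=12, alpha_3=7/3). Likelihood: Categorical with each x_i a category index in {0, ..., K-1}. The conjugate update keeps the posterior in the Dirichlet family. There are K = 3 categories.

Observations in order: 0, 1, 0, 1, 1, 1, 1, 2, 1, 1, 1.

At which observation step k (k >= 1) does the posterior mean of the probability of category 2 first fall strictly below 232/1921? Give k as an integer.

k = 2

obs 1: x=0 → posterior Dirichlet(9/2, 12, 7/3)
obs 2: x=1 → posterior Dirichlet(9/2, 13, 7/3)
obs 3: x=0 → posterior Dirichlet(11/2, 13, 7/3)
obs 4: x=1 → posterior Dirichlet(11/2, 14, 7/3)
obs 5: x=1 → posterior Dirichlet(11/2, 15, 7/3)
obs 6: x=1 → posterior Dirichlet(11/2, 16, 7/3)
obs 7: x=1 → posterior Dirichlet(11/2, 17, 7/3)
obs 8: x=2 → posterior Dirichlet(11/2, 17, 10/3)
obs 9: x=1 → posterior Dirichlet(11/2, 18, 10/3)
obs 10: x=1 → posterior Dirichlet(11/2, 19, 10/3)
obs 11: x=1 → posterior Dirichlet(11/2, 20, 10/3)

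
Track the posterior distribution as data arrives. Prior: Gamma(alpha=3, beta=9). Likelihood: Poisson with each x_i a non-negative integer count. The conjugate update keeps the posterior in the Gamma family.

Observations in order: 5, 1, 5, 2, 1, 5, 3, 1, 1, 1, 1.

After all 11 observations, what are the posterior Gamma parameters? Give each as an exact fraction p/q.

obs 1: x=5 → posterior Gamma(8, 10)
obs 2: x=1 → posterior Gamma(9, 11)
obs 3: x=5 → posterior Gamma(14, 12)
obs 4: x=2 → posterior Gamma(16, 13)
obs 5: x=1 → posterior Gamma(17, 14)
obs 6: x=5 → posterior Gamma(22, 15)
obs 7: x=3 → posterior Gamma(25, 16)
obs 8: x=1 → posterior Gamma(26, 17)
obs 9: x=1 → posterior Gamma(27, 18)
obs 10: x=1 → posterior Gamma(28, 19)
obs 11: x=1 → posterior Gamma(29, 20)

alpha=29, beta=20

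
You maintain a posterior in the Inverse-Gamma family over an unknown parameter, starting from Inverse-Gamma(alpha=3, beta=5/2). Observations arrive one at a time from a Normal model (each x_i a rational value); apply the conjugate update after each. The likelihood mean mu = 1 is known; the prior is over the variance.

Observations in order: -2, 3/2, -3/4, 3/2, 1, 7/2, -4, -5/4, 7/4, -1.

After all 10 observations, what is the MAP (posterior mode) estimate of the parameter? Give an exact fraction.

935/288

obs 1: x=-2 → posterior Inverse-Gamma(7/2, 7)
obs 2: x=3/2 → posterior Inverse-Gamma(4, 57/8)
obs 3: x=-3/4 → posterior Inverse-Gamma(9/2, 277/32)
obs 4: x=3/2 → posterior Inverse-Gamma(5, 281/32)
obs 5: x=1 → posterior Inverse-Gamma(11/2, 281/32)
obs 6: x=7/2 → posterior Inverse-Gamma(6, 381/32)
obs 7: x=-4 → posterior Inverse-Gamma(13/2, 781/32)
obs 8: x=-5/4 → posterior Inverse-Gamma(7, 431/16)
obs 9: x=7/4 → posterior Inverse-Gamma(15/2, 871/32)
obs 10: x=-1 → posterior Inverse-Gamma(8, 935/32)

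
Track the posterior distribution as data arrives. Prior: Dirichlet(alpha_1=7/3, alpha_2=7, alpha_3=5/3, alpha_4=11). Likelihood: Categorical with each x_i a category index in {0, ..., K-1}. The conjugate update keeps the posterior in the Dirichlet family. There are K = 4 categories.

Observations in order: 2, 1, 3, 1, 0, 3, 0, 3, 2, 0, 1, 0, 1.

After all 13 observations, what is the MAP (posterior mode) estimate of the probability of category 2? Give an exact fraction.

8/93

obs 1: x=2 → posterior Dirichlet(7/3, 7, 8/3, 11)
obs 2: x=1 → posterior Dirichlet(7/3, 8, 8/3, 11)
obs 3: x=3 → posterior Dirichlet(7/3, 8, 8/3, 12)
obs 4: x=1 → posterior Dirichlet(7/3, 9, 8/3, 12)
obs 5: x=0 → posterior Dirichlet(10/3, 9, 8/3, 12)
obs 6: x=3 → posterior Dirichlet(10/3, 9, 8/3, 13)
obs 7: x=0 → posterior Dirichlet(13/3, 9, 8/3, 13)
obs 8: x=3 → posterior Dirichlet(13/3, 9, 8/3, 14)
obs 9: x=2 → posterior Dirichlet(13/3, 9, 11/3, 14)
obs 10: x=0 → posterior Dirichlet(16/3, 9, 11/3, 14)
obs 11: x=1 → posterior Dirichlet(16/3, 10, 11/3, 14)
obs 12: x=0 → posterior Dirichlet(19/3, 10, 11/3, 14)
obs 13: x=1 → posterior Dirichlet(19/3, 11, 11/3, 14)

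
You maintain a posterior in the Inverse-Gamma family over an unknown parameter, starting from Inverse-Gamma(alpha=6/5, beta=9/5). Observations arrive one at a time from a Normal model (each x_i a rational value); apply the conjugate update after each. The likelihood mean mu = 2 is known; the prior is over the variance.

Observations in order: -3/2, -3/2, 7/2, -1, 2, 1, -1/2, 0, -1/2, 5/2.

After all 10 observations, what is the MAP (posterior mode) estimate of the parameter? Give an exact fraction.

571/144

obs 1: x=-3/2 → posterior Inverse-Gamma(17/10, 317/40)
obs 2: x=-3/2 → posterior Inverse-Gamma(11/5, 281/20)
obs 3: x=7/2 → posterior Inverse-Gamma(27/10, 607/40)
obs 4: x=-1 → posterior Inverse-Gamma(16/5, 787/40)
obs 5: x=2 → posterior Inverse-Gamma(37/10, 787/40)
obs 6: x=1 → posterior Inverse-Gamma(21/5, 807/40)
obs 7: x=-1/2 → posterior Inverse-Gamma(47/10, 233/10)
obs 8: x=0 → posterior Inverse-Gamma(26/5, 253/10)
obs 9: x=-1/2 → posterior Inverse-Gamma(57/10, 1137/40)
obs 10: x=5/2 → posterior Inverse-Gamma(31/5, 571/20)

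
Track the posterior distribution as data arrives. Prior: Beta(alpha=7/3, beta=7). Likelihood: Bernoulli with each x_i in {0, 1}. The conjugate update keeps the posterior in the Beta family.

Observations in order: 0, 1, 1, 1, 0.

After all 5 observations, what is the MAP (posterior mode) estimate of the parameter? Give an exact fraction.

obs 1: x=0 → posterior Beta(7/3, 8)
obs 2: x=1 → posterior Beta(10/3, 8)
obs 3: x=1 → posterior Beta(13/3, 8)
obs 4: x=1 → posterior Beta(16/3, 8)
obs 5: x=0 → posterior Beta(16/3, 9)

13/37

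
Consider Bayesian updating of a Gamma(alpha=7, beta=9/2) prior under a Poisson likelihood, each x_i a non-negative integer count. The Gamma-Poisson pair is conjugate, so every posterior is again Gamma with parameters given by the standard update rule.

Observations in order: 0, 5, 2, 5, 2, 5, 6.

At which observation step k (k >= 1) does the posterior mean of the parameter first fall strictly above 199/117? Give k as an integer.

k = 2

obs 1: x=0 → posterior Gamma(7, 11/2)
obs 2: x=5 → posterior Gamma(12, 13/2)
obs 3: x=2 → posterior Gamma(14, 15/2)
obs 4: x=5 → posterior Gamma(19, 17/2)
obs 5: x=2 → posterior Gamma(21, 19/2)
obs 6: x=5 → posterior Gamma(26, 21/2)
obs 7: x=6 → posterior Gamma(32, 23/2)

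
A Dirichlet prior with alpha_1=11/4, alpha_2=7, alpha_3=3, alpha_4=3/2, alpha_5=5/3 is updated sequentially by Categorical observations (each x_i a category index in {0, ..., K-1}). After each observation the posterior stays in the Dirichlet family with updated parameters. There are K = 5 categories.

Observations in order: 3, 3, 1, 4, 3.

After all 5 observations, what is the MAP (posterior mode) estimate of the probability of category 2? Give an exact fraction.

24/191

obs 1: x=3 → posterior Dirichlet(11/4, 7, 3, 5/2, 5/3)
obs 2: x=3 → posterior Dirichlet(11/4, 7, 3, 7/2, 5/3)
obs 3: x=1 → posterior Dirichlet(11/4, 8, 3, 7/2, 5/3)
obs 4: x=4 → posterior Dirichlet(11/4, 8, 3, 7/2, 8/3)
obs 5: x=3 → posterior Dirichlet(11/4, 8, 3, 9/2, 8/3)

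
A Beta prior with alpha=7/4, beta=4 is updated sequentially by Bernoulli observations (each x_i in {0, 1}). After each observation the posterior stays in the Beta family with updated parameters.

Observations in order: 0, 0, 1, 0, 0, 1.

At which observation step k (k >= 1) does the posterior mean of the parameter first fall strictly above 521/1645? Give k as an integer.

obs 1: x=0 → posterior Beta(7/4, 5)
obs 2: x=0 → posterior Beta(7/4, 6)
obs 3: x=1 → posterior Beta(11/4, 6)
obs 4: x=0 → posterior Beta(11/4, 7)
obs 5: x=0 → posterior Beta(11/4, 8)
obs 6: x=1 → posterior Beta(15/4, 8)

k = 6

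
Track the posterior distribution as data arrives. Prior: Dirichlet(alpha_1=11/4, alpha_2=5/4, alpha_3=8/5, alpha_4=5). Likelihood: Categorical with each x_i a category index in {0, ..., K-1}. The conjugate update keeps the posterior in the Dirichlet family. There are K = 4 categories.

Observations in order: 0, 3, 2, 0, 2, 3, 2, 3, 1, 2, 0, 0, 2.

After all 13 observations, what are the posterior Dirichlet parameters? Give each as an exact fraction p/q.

alpha_1=27/4, alpha_2=9/4, alpha_3=33/5, alpha_4=8

obs 1: x=0 → posterior Dirichlet(15/4, 5/4, 8/5, 5)
obs 2: x=3 → posterior Dirichlet(15/4, 5/4, 8/5, 6)
obs 3: x=2 → posterior Dirichlet(15/4, 5/4, 13/5, 6)
obs 4: x=0 → posterior Dirichlet(19/4, 5/4, 13/5, 6)
obs 5: x=2 → posterior Dirichlet(19/4, 5/4, 18/5, 6)
obs 6: x=3 → posterior Dirichlet(19/4, 5/4, 18/5, 7)
obs 7: x=2 → posterior Dirichlet(19/4, 5/4, 23/5, 7)
obs 8: x=3 → posterior Dirichlet(19/4, 5/4, 23/5, 8)
obs 9: x=1 → posterior Dirichlet(19/4, 9/4, 23/5, 8)
obs 10: x=2 → posterior Dirichlet(19/4, 9/4, 28/5, 8)
obs 11: x=0 → posterior Dirichlet(23/4, 9/4, 28/5, 8)
obs 12: x=0 → posterior Dirichlet(27/4, 9/4, 28/5, 8)
obs 13: x=2 → posterior Dirichlet(27/4, 9/4, 33/5, 8)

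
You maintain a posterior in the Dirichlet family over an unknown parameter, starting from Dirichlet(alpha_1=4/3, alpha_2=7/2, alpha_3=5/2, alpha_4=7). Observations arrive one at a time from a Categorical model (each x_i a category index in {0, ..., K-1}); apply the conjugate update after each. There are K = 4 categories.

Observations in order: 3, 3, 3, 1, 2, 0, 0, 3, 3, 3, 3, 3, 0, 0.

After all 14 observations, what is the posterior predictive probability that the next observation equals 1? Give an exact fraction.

27/170

obs 1: x=3 → posterior Dirichlet(4/3, 7/2, 5/2, 8)
obs 2: x=3 → posterior Dirichlet(4/3, 7/2, 5/2, 9)
obs 3: x=3 → posterior Dirichlet(4/3, 7/2, 5/2, 10)
obs 4: x=1 → posterior Dirichlet(4/3, 9/2, 5/2, 10)
obs 5: x=2 → posterior Dirichlet(4/3, 9/2, 7/2, 10)
obs 6: x=0 → posterior Dirichlet(7/3, 9/2, 7/2, 10)
obs 7: x=0 → posterior Dirichlet(10/3, 9/2, 7/2, 10)
obs 8: x=3 → posterior Dirichlet(10/3, 9/2, 7/2, 11)
obs 9: x=3 → posterior Dirichlet(10/3, 9/2, 7/2, 12)
obs 10: x=3 → posterior Dirichlet(10/3, 9/2, 7/2, 13)
obs 11: x=3 → posterior Dirichlet(10/3, 9/2, 7/2, 14)
obs 12: x=3 → posterior Dirichlet(10/3, 9/2, 7/2, 15)
obs 13: x=0 → posterior Dirichlet(13/3, 9/2, 7/2, 15)
obs 14: x=0 → posterior Dirichlet(16/3, 9/2, 7/2, 15)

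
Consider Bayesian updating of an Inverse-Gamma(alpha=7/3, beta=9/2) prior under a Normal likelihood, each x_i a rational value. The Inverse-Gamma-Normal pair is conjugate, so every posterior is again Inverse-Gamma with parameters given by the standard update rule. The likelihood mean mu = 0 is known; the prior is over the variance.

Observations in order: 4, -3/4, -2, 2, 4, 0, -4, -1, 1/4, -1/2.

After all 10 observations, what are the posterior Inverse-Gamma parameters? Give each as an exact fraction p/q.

alpha=22/3, beta=535/16

obs 1: x=4 → posterior Inverse-Gamma(17/6, 25/2)
obs 2: x=-3/4 → posterior Inverse-Gamma(10/3, 409/32)
obs 3: x=-2 → posterior Inverse-Gamma(23/6, 473/32)
obs 4: x=2 → posterior Inverse-Gamma(13/3, 537/32)
obs 5: x=4 → posterior Inverse-Gamma(29/6, 793/32)
obs 6: x=0 → posterior Inverse-Gamma(16/3, 793/32)
obs 7: x=-4 → posterior Inverse-Gamma(35/6, 1049/32)
obs 8: x=-1 → posterior Inverse-Gamma(19/3, 1065/32)
obs 9: x=1/4 → posterior Inverse-Gamma(41/6, 533/16)
obs 10: x=-1/2 → posterior Inverse-Gamma(22/3, 535/16)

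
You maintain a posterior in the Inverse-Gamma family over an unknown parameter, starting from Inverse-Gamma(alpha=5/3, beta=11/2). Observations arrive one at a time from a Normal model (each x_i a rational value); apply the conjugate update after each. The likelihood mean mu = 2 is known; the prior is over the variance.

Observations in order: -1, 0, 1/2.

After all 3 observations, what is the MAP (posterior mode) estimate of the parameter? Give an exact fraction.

63/20

obs 1: x=-1 → posterior Inverse-Gamma(13/6, 10)
obs 2: x=0 → posterior Inverse-Gamma(8/3, 12)
obs 3: x=1/2 → posterior Inverse-Gamma(19/6, 105/8)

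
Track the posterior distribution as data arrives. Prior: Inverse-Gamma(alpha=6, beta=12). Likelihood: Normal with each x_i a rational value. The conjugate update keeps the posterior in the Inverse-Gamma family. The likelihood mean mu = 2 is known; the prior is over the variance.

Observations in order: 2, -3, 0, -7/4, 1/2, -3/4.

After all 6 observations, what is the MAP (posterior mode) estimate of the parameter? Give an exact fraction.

123/32

obs 1: x=2 → posterior Inverse-Gamma(13/2, 12)
obs 2: x=-3 → posterior Inverse-Gamma(7, 49/2)
obs 3: x=0 → posterior Inverse-Gamma(15/2, 53/2)
obs 4: x=-7/4 → posterior Inverse-Gamma(8, 1073/32)
obs 5: x=1/2 → posterior Inverse-Gamma(17/2, 1109/32)
obs 6: x=-3/4 → posterior Inverse-Gamma(9, 615/16)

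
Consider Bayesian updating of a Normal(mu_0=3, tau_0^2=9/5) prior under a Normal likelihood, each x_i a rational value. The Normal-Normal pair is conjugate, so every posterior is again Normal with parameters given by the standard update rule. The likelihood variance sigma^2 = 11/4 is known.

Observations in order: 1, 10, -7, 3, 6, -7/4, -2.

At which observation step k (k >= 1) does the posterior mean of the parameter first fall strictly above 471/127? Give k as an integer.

obs 1: x=1 → posterior Normal(201/91, 99/91)
obs 2: x=10 → posterior Normal(561/127, 99/127)
obs 3: x=-7 → posterior Normal(309/163, 99/163)
obs 4: x=3 → posterior Normal(417/199, 99/199)
obs 5: x=6 → posterior Normal(633/235, 99/235)
obs 6: x=-7/4 → posterior Normal(570/271, 99/271)
obs 7: x=-2 → posterior Normal(498/307, 99/307)

k = 2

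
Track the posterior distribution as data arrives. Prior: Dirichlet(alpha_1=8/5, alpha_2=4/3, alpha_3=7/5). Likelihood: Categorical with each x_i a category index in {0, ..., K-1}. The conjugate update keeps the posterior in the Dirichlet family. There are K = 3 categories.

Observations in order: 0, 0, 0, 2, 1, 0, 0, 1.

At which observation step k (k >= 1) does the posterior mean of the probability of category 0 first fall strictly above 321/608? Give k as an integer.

obs 1: x=0 → posterior Dirichlet(13/5, 4/3, 7/5)
obs 2: x=0 → posterior Dirichlet(18/5, 4/3, 7/5)
obs 3: x=0 → posterior Dirichlet(23/5, 4/3, 7/5)
obs 4: x=2 → posterior Dirichlet(23/5, 4/3, 12/5)
obs 5: x=1 → posterior Dirichlet(23/5, 7/3, 12/5)
obs 6: x=0 → posterior Dirichlet(28/5, 7/3, 12/5)
obs 7: x=0 → posterior Dirichlet(33/5, 7/3, 12/5)
obs 8: x=1 → posterior Dirichlet(33/5, 10/3, 12/5)

k = 2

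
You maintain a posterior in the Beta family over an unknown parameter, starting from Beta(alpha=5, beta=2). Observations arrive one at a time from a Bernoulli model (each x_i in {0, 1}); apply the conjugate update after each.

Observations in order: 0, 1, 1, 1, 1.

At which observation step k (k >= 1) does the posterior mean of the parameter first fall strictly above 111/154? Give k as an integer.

k = 4

obs 1: x=0 → posterior Beta(5, 3)
obs 2: x=1 → posterior Beta(6, 3)
obs 3: x=1 → posterior Beta(7, 3)
obs 4: x=1 → posterior Beta(8, 3)
obs 5: x=1 → posterior Beta(9, 3)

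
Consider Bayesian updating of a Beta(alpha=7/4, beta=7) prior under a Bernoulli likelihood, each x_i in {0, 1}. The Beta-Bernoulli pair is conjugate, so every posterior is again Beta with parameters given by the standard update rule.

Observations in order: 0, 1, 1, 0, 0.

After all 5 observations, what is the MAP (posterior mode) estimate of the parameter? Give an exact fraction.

11/47

obs 1: x=0 → posterior Beta(7/4, 8)
obs 2: x=1 → posterior Beta(11/4, 8)
obs 3: x=1 → posterior Beta(15/4, 8)
obs 4: x=0 → posterior Beta(15/4, 9)
obs 5: x=0 → posterior Beta(15/4, 10)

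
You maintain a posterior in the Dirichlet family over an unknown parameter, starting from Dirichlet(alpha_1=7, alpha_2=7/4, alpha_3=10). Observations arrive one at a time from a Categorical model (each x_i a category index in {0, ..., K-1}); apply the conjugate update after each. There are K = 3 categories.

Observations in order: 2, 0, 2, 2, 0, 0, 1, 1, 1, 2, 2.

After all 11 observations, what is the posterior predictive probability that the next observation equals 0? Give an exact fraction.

40/119

obs 1: x=2 → posterior Dirichlet(7, 7/4, 11)
obs 2: x=0 → posterior Dirichlet(8, 7/4, 11)
obs 3: x=2 → posterior Dirichlet(8, 7/4, 12)
obs 4: x=2 → posterior Dirichlet(8, 7/4, 13)
obs 5: x=0 → posterior Dirichlet(9, 7/4, 13)
obs 6: x=0 → posterior Dirichlet(10, 7/4, 13)
obs 7: x=1 → posterior Dirichlet(10, 11/4, 13)
obs 8: x=1 → posterior Dirichlet(10, 15/4, 13)
obs 9: x=1 → posterior Dirichlet(10, 19/4, 13)
obs 10: x=2 → posterior Dirichlet(10, 19/4, 14)
obs 11: x=2 → posterior Dirichlet(10, 19/4, 15)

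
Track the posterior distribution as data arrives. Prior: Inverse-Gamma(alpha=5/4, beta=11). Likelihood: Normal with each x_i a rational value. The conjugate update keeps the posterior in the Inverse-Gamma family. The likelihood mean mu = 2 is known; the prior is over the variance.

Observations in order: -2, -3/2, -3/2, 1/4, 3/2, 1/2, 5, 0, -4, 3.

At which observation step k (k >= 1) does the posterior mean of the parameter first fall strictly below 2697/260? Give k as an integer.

obs 1: x=-2 → posterior Inverse-Gamma(7/4, 19)
obs 2: x=-3/2 → posterior Inverse-Gamma(9/4, 201/8)
obs 3: x=-3/2 → posterior Inverse-Gamma(11/4, 125/4)
obs 4: x=1/4 → posterior Inverse-Gamma(13/4, 1049/32)
obs 5: x=3/2 → posterior Inverse-Gamma(15/4, 1053/32)
obs 6: x=1/2 → posterior Inverse-Gamma(17/4, 1089/32)
obs 7: x=5 → posterior Inverse-Gamma(19/4, 1233/32)
obs 8: x=0 → posterior Inverse-Gamma(21/4, 1297/32)
obs 9: x=-4 → posterior Inverse-Gamma(23/4, 1873/32)
obs 10: x=3 → posterior Inverse-Gamma(25/4, 1889/32)

k = 7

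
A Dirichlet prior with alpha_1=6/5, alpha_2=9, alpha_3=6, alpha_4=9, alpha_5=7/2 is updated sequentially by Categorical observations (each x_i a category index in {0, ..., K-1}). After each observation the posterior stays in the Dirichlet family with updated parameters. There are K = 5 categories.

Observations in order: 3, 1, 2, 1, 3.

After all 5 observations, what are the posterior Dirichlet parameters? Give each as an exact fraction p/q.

obs 1: x=3 → posterior Dirichlet(6/5, 9, 6, 10, 7/2)
obs 2: x=1 → posterior Dirichlet(6/5, 10, 6, 10, 7/2)
obs 3: x=2 → posterior Dirichlet(6/5, 10, 7, 10, 7/2)
obs 4: x=1 → posterior Dirichlet(6/5, 11, 7, 10, 7/2)
obs 5: x=3 → posterior Dirichlet(6/5, 11, 7, 11, 7/2)

alpha_1=6/5, alpha_2=11, alpha_3=7, alpha_4=11, alpha_5=7/2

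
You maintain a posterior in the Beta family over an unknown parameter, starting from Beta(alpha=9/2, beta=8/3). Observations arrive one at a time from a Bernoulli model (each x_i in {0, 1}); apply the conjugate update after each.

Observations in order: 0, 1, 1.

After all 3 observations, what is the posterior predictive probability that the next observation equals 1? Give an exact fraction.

39/61

obs 1: x=0 → posterior Beta(9/2, 11/3)
obs 2: x=1 → posterior Beta(11/2, 11/3)
obs 3: x=1 → posterior Beta(13/2, 11/3)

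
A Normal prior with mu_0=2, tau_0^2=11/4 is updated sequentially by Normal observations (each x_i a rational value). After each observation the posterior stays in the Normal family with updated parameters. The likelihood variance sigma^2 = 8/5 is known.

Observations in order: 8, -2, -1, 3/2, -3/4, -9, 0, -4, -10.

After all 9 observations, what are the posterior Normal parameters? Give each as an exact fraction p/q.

obs 1: x=8 → posterior Normal(168/29, 88/87)
obs 2: x=-2 → posterior Normal(197/71, 44/71)
obs 3: x=-1 → posterior Normal(339/197, 88/197)
obs 4: x=3/2 → posterior Normal(281/168, 22/63)
obs 5: x=-3/4 → posterior Normal(1521/1228, 88/307)
obs 6: x=-9 → posterior Normal(-459/1448, 44/181)
obs 7: x=0 → posterior Normal(-153/556, 88/417)
obs 8: x=-4 → posterior Normal(-1339/1888, 11/59)
obs 9: x=-10 → posterior Normal(-3539/2108, 88/527)

mu_0=-3539/2108, tau_0^2=88/527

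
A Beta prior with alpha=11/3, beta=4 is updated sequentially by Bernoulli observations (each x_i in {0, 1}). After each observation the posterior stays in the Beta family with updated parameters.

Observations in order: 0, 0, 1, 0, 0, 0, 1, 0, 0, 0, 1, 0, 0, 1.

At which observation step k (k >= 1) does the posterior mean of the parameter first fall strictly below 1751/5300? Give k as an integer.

obs 1: x=0 → posterior Beta(11/3, 5)
obs 2: x=0 → posterior Beta(11/3, 6)
obs 3: x=1 → posterior Beta(14/3, 6)
obs 4: x=0 → posterior Beta(14/3, 7)
obs 5: x=0 → posterior Beta(14/3, 8)
obs 6: x=0 → posterior Beta(14/3, 9)
obs 7: x=1 → posterior Beta(17/3, 9)
obs 8: x=0 → posterior Beta(17/3, 10)
obs 9: x=0 → posterior Beta(17/3, 11)
obs 10: x=0 → posterior Beta(17/3, 12)
obs 11: x=1 → posterior Beta(20/3, 12)
obs 12: x=0 → posterior Beta(20/3, 13)
obs 13: x=0 → posterior Beta(20/3, 14)
obs 14: x=1 → posterior Beta(23/3, 14)

k = 10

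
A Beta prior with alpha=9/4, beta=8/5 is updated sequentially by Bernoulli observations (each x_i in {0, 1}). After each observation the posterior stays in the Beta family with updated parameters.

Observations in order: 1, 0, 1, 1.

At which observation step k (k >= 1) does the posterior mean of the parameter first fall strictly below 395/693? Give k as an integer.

obs 1: x=1 → posterior Beta(13/4, 8/5)
obs 2: x=0 → posterior Beta(13/4, 13/5)
obs 3: x=1 → posterior Beta(17/4, 13/5)
obs 4: x=1 → posterior Beta(21/4, 13/5)

k = 2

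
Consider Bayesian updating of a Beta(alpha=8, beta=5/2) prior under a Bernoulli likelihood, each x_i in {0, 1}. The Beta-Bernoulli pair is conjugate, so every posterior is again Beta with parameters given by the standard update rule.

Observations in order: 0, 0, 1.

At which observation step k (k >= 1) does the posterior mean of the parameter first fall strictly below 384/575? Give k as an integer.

obs 1: x=0 → posterior Beta(8, 7/2)
obs 2: x=0 → posterior Beta(8, 9/2)
obs 3: x=1 → posterior Beta(9, 9/2)

k = 2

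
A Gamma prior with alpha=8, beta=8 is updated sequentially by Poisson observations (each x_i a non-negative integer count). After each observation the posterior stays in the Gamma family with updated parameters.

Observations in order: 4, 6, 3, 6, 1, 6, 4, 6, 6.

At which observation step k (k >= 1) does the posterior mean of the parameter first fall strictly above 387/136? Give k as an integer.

obs 1: x=4 → posterior Gamma(12, 9)
obs 2: x=6 → posterior Gamma(18, 10)
obs 3: x=3 → posterior Gamma(21, 11)
obs 4: x=6 → posterior Gamma(27, 12)
obs 5: x=1 → posterior Gamma(28, 13)
obs 6: x=6 → posterior Gamma(34, 14)
obs 7: x=4 → posterior Gamma(38, 15)
obs 8: x=6 → posterior Gamma(44, 16)
obs 9: x=6 → posterior Gamma(50, 17)

k = 9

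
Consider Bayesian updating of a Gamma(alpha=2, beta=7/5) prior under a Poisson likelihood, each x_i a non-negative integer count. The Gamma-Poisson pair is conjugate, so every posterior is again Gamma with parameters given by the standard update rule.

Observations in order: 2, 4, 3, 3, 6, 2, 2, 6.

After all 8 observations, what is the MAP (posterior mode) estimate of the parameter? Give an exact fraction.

obs 1: x=2 → posterior Gamma(4, 12/5)
obs 2: x=4 → posterior Gamma(8, 17/5)
obs 3: x=3 → posterior Gamma(11, 22/5)
obs 4: x=3 → posterior Gamma(14, 27/5)
obs 5: x=6 → posterior Gamma(20, 32/5)
obs 6: x=2 → posterior Gamma(22, 37/5)
obs 7: x=2 → posterior Gamma(24, 42/5)
obs 8: x=6 → posterior Gamma(30, 47/5)

145/47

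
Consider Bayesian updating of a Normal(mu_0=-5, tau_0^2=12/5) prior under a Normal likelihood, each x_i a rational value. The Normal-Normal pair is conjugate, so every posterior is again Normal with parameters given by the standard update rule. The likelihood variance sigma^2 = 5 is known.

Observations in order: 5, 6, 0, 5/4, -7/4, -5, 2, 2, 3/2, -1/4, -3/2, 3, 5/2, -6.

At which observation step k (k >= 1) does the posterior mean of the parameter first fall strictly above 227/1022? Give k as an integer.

k = 4

obs 1: x=5 → posterior Normal(-65/37, 60/37)
obs 2: x=6 → posterior Normal(1/7, 60/49)
obs 3: x=0 → posterior Normal(7/61, 60/61)
obs 4: x=5/4 → posterior Normal(22/73, 60/73)
obs 5: x=-7/4 → posterior Normal(1/85, 12/17)
obs 6: x=-5 → posterior Normal(-59/97, 60/97)
obs 7: x=2 → posterior Normal(-35/109, 60/109)
obs 8: x=2 → posterior Normal(-1/11, 60/121)
obs 9: x=3/2 → posterior Normal(1/19, 60/133)
obs 10: x=-1/4 → posterior Normal(4/145, 12/29)
obs 11: x=-3/2 → posterior Normal(-14/157, 60/157)
obs 12: x=3 → posterior Normal(22/169, 60/169)
obs 13: x=5/2 → posterior Normal(52/181, 60/181)
obs 14: x=-6 → posterior Normal(-20/193, 60/193)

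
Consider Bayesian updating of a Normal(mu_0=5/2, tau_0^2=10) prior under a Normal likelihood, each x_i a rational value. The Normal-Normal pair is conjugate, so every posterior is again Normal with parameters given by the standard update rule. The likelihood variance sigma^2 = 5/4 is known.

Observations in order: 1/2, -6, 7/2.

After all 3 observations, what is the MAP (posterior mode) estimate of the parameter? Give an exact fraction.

obs 1: x=1/2 → posterior Normal(13/18, 10/9)
obs 2: x=-6 → posterior Normal(-83/34, 10/17)
obs 3: x=7/2 → posterior Normal(-27/50, 2/5)

-27/50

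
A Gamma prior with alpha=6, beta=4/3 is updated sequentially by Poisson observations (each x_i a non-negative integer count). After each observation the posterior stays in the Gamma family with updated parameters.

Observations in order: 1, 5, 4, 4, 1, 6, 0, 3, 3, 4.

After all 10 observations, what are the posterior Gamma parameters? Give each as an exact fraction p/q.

alpha=37, beta=34/3

obs 1: x=1 → posterior Gamma(7, 7/3)
obs 2: x=5 → posterior Gamma(12, 10/3)
obs 3: x=4 → posterior Gamma(16, 13/3)
obs 4: x=4 → posterior Gamma(20, 16/3)
obs 5: x=1 → posterior Gamma(21, 19/3)
obs 6: x=6 → posterior Gamma(27, 22/3)
obs 7: x=0 → posterior Gamma(27, 25/3)
obs 8: x=3 → posterior Gamma(30, 28/3)
obs 9: x=3 → posterior Gamma(33, 31/3)
obs 10: x=4 → posterior Gamma(37, 34/3)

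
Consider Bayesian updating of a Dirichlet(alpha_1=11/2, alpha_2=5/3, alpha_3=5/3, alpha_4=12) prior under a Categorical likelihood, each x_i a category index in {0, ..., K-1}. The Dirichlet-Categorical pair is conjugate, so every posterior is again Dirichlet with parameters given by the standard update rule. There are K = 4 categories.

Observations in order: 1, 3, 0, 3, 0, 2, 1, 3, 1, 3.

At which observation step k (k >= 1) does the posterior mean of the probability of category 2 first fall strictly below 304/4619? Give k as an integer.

obs 1: x=1 → posterior Dirichlet(11/2, 8/3, 5/3, 12)
obs 2: x=3 → posterior Dirichlet(11/2, 8/3, 5/3, 13)
obs 3: x=0 → posterior Dirichlet(13/2, 8/3, 5/3, 13)
obs 4: x=3 → posterior Dirichlet(13/2, 8/3, 5/3, 14)
obs 5: x=0 → posterior Dirichlet(15/2, 8/3, 5/3, 14)
obs 6: x=2 → posterior Dirichlet(15/2, 8/3, 8/3, 14)
obs 7: x=1 → posterior Dirichlet(15/2, 11/3, 8/3, 14)
obs 8: x=3 → posterior Dirichlet(15/2, 11/3, 8/3, 15)
obs 9: x=1 → posterior Dirichlet(15/2, 14/3, 8/3, 15)
obs 10: x=3 → posterior Dirichlet(15/2, 14/3, 8/3, 16)

k = 5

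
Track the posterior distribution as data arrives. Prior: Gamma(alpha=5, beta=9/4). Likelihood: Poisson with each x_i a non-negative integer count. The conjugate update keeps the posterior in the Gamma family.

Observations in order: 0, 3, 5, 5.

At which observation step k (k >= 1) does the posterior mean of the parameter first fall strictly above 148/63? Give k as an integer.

obs 1: x=0 → posterior Gamma(5, 13/4)
obs 2: x=3 → posterior Gamma(8, 17/4)
obs 3: x=5 → posterior Gamma(13, 21/4)
obs 4: x=5 → posterior Gamma(18, 25/4)

k = 3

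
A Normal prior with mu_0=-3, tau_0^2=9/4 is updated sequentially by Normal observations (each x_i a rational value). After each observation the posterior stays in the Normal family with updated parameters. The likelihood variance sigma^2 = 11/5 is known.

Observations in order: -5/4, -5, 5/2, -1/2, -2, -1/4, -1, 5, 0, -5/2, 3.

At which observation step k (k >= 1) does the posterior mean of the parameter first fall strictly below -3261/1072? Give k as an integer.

obs 1: x=-5/4 → posterior Normal(-753/356, 99/89)
obs 2: x=-5 → posterior Normal(-1653/536, 99/134)
obs 3: x=5/2 → posterior Normal(-1203/716, 99/179)
obs 4: x=-1/2 → posterior Normal(-1293/896, 99/224)
obs 5: x=-2 → posterior Normal(-1653/1076, 99/269)
obs 6: x=-1/4 → posterior Normal(-849/628, 99/314)
obs 7: x=-1 → posterior Normal(-939/718, 99/359)
obs 8: x=5 → posterior Normal(-489/808, 99/404)
obs 9: x=0 → posterior Normal(-489/898, 99/449)
obs 10: x=-5/2 → posterior Normal(-357/494, 99/494)
obs 11: x=3 → posterior Normal(-222/539, 9/49)

k = 2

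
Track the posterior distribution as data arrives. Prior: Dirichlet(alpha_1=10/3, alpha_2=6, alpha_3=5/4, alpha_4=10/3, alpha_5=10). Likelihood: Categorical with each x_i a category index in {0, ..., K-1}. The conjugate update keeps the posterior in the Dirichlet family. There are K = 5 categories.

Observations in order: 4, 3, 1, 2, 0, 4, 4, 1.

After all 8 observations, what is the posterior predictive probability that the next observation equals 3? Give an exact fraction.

obs 1: x=4 → posterior Dirichlet(10/3, 6, 5/4, 10/3, 11)
obs 2: x=3 → posterior Dirichlet(10/3, 6, 5/4, 13/3, 11)
obs 3: x=1 → posterior Dirichlet(10/3, 7, 5/4, 13/3, 11)
obs 4: x=2 → posterior Dirichlet(10/3, 7, 9/4, 13/3, 11)
obs 5: x=0 → posterior Dirichlet(13/3, 7, 9/4, 13/3, 11)
obs 6: x=4 → posterior Dirichlet(13/3, 7, 9/4, 13/3, 12)
obs 7: x=4 → posterior Dirichlet(13/3, 7, 9/4, 13/3, 13)
obs 8: x=1 → posterior Dirichlet(13/3, 8, 9/4, 13/3, 13)

52/383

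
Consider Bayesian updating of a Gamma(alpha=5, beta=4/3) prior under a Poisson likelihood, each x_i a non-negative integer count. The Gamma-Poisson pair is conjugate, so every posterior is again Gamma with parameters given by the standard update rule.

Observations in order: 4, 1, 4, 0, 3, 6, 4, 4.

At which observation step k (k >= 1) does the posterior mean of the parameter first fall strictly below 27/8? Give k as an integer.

k = 2

obs 1: x=4 → posterior Gamma(9, 7/3)
obs 2: x=1 → posterior Gamma(10, 10/3)
obs 3: x=4 → posterior Gamma(14, 13/3)
obs 4: x=0 → posterior Gamma(14, 16/3)
obs 5: x=3 → posterior Gamma(17, 19/3)
obs 6: x=6 → posterior Gamma(23, 22/3)
obs 7: x=4 → posterior Gamma(27, 25/3)
obs 8: x=4 → posterior Gamma(31, 28/3)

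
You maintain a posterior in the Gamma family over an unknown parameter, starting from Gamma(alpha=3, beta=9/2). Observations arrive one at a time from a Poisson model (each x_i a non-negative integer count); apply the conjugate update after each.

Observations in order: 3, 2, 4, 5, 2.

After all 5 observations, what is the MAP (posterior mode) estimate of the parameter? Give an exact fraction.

36/19

obs 1: x=3 → posterior Gamma(6, 11/2)
obs 2: x=2 → posterior Gamma(8, 13/2)
obs 3: x=4 → posterior Gamma(12, 15/2)
obs 4: x=5 → posterior Gamma(17, 17/2)
obs 5: x=2 → posterior Gamma(19, 19/2)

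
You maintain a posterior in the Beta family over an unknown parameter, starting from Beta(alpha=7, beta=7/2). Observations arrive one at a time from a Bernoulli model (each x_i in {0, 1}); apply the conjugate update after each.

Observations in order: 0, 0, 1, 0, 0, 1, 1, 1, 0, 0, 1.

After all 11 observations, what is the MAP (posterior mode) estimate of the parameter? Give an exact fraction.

22/39

obs 1: x=0 → posterior Beta(7, 9/2)
obs 2: x=0 → posterior Beta(7, 11/2)
obs 3: x=1 → posterior Beta(8, 11/2)
obs 4: x=0 → posterior Beta(8, 13/2)
obs 5: x=0 → posterior Beta(8, 15/2)
obs 6: x=1 → posterior Beta(9, 15/2)
obs 7: x=1 → posterior Beta(10, 15/2)
obs 8: x=1 → posterior Beta(11, 15/2)
obs 9: x=0 → posterior Beta(11, 17/2)
obs 10: x=0 → posterior Beta(11, 19/2)
obs 11: x=1 → posterior Beta(12, 19/2)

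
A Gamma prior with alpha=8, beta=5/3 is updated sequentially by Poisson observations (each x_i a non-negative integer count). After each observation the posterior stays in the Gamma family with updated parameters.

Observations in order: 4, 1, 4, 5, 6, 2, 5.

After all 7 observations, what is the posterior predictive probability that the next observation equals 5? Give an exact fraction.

4676411064118396831379170113613673950815510236170159128576/31327079986910989416247938623974919746509417027114485440801

obs 1: x=4 → posterior Gamma(12, 8/3)
obs 2: x=1 → posterior Gamma(13, 11/3)
obs 3: x=4 → posterior Gamma(17, 14/3)
obs 4: x=5 → posterior Gamma(22, 17/3)
obs 5: x=6 → posterior Gamma(28, 20/3)
obs 6: x=2 → posterior Gamma(30, 23/3)
obs 7: x=5 → posterior Gamma(35, 26/3)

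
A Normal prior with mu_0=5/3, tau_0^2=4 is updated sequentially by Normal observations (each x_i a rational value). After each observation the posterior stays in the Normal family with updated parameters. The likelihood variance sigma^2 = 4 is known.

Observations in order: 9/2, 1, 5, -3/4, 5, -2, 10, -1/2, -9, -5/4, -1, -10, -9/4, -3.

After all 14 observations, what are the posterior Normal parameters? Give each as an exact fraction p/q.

mu_0=-31/180, tau_0^2=4/15

obs 1: x=9/2 → posterior Normal(37/12, 2)
obs 2: x=1 → posterior Normal(43/18, 4/3)
obs 3: x=5 → posterior Normal(73/24, 1)
obs 4: x=-3/4 → posterior Normal(137/60, 4/5)
obs 5: x=5 → posterior Normal(197/72, 2/3)
obs 6: x=-2 → posterior Normal(173/84, 4/7)
obs 7: x=10 → posterior Normal(293/96, 1/2)
obs 8: x=-1/2 → posterior Normal(287/108, 4/9)
obs 9: x=-9 → posterior Normal(179/120, 2/5)
obs 10: x=-5/4 → posterior Normal(41/33, 4/11)
obs 11: x=-1 → posterior Normal(19/18, 1/3)
obs 12: x=-10 → posterior Normal(8/39, 4/13)
obs 13: x=-9/4 → posterior Normal(5/168, 2/7)
obs 14: x=-3 → posterior Normal(-31/180, 4/15)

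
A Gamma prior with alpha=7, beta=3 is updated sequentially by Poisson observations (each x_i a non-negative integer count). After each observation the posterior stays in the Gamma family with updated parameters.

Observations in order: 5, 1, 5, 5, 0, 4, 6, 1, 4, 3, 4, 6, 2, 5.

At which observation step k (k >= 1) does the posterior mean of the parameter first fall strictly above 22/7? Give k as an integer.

k = 4

obs 1: x=5 → posterior Gamma(12, 4)
obs 2: x=1 → posterior Gamma(13, 5)
obs 3: x=5 → posterior Gamma(18, 6)
obs 4: x=5 → posterior Gamma(23, 7)
obs 5: x=0 → posterior Gamma(23, 8)
obs 6: x=4 → posterior Gamma(27, 9)
obs 7: x=6 → posterior Gamma(33, 10)
obs 8: x=1 → posterior Gamma(34, 11)
obs 9: x=4 → posterior Gamma(38, 12)
obs 10: x=3 → posterior Gamma(41, 13)
obs 11: x=4 → posterior Gamma(45, 14)
obs 12: x=6 → posterior Gamma(51, 15)
obs 13: x=2 → posterior Gamma(53, 16)
obs 14: x=5 → posterior Gamma(58, 17)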